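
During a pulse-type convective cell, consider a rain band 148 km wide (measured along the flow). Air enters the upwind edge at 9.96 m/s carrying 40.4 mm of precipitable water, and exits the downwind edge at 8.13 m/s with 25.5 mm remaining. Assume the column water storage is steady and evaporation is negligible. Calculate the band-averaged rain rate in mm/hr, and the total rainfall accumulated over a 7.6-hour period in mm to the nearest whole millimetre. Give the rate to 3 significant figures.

R ≈ 4.74 mm/hr; total ≈ 36 mm

Column moisture flux per unit crosswind length is F = V × PW.
Inflow: F_in = 9.96 × 40.4 = 402.384 mm·m/s
Outflow: F_out = 8.13 × 25.5 = 207.315 mm·m/s
Steady-state rate R = (F_in − F_out)/L = (402.384 − 207.315) / 148000 m = 1.318e-03 mm/s.
R = 1.318e-03 × 3600 = 4.74 mm/hr.
Over 7.6 h: total = 4.74 × 7.6 = 36.024 ≈ 36 mm.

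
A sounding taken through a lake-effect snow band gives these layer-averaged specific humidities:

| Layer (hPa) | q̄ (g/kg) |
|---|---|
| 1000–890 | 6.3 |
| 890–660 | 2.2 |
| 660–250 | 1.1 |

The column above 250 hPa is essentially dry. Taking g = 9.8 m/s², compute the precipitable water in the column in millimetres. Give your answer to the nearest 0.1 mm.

Precipitable water is the column-integrated vapour mass per unit area: PW = (1/g) Σ q̄ Δp, with q in kg/kg and Δp in Pa (1 kg/m² of water = 1 mm).
Layer 1000–890 hPa: Δp = 110 hPa = 11000 Pa, q̄ = 0.0063 kg/kg → 0.0063 × 11000 / 9.8 = 7.07 mm
Layer 890–660 hPa: Δp = 230 hPa = 23000 Pa, q̄ = 0.0022 kg/kg → 0.0022 × 23000 / 9.8 = 5.16 mm
Layer 660–250 hPa: Δp = 410 hPa = 41000 Pa, q̄ = 0.0011 kg/kg → 0.0011 × 41000 / 9.8 = 4.60 mm
PW = 7.07 + 5.16 + 4.60 = 16.83 ≈ 16.8 mm.

PW ≈ 16.8 mm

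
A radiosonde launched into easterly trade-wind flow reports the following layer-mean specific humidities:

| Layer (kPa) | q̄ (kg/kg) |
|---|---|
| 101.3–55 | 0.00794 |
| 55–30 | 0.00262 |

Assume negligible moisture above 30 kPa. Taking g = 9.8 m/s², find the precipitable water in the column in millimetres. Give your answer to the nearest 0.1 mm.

Precipitable water is the column-integrated vapour mass per unit area: PW = (1/g) Σ q̄ Δp, with q in kg/kg and Δp in Pa (1 kg/m² of water = 1 mm).
Layer 101.3–55 kPa: Δp = 463 hPa = 46300 Pa, q̄ = 0.00794 kg/kg → 0.00794 × 46300 / 9.8 = 37.51 mm
Layer 55–30 kPa: Δp = 250 hPa = 25000 Pa, q̄ = 0.00262 kg/kg → 0.00262 × 25000 / 9.8 = 6.68 mm
PW = 37.51 + 6.68 = 44.19 ≈ 44.2 mm.

PW ≈ 44.2 mm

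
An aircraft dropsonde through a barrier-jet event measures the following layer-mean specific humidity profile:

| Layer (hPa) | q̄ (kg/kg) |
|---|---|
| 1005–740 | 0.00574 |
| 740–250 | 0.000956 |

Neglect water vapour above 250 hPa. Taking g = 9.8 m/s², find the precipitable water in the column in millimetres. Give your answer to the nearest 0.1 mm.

Precipitable water is the column-integrated vapour mass per unit area: PW = (1/g) Σ q̄ Δp, with q in kg/kg and Δp in Pa (1 kg/m² of water = 1 mm).
Layer 1005–740 hPa: Δp = 265 hPa = 26500 Pa, q̄ = 0.00574 kg/kg → 0.00574 × 26500 / 9.8 = 15.52 mm
Layer 740–250 hPa: Δp = 490 hPa = 49000 Pa, q̄ = 0.000956 kg/kg → 0.000956 × 49000 / 9.8 = 4.78 mm
PW = 15.52 + 4.78 = 20.30 ≈ 20.3 mm.

PW ≈ 20.3 mm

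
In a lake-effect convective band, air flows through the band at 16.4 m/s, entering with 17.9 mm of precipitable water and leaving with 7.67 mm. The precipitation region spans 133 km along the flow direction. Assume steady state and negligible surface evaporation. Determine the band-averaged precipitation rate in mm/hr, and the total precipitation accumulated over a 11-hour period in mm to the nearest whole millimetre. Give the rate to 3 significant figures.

Column moisture flux per unit crosswind length is F = V × PW.
Inflow: F_in = 16.4 × 17.9 = 293.56 mm·m/s
Outflow: F_out = 16.4 × 7.67 = 125.788 mm·m/s
Steady-state rate R = (F_in − F_out)/L = (293.56 − 125.788) / 133000 m = 1.261e-03 mm/s.
R = 1.261e-03 × 3600 = 4.54 mm/hr.
Over 11 h: total = 4.54 × 11 = 49.94 ≈ 50 mm.

R ≈ 4.54 mm/hr; total ≈ 50 mm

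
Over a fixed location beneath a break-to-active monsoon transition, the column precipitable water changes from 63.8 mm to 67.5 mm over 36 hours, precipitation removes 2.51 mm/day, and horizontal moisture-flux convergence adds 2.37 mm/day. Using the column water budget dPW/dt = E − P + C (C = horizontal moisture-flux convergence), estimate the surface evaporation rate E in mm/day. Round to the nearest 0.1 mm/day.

E ≈ 2.6 mm/day

dPW/dt = (67.5 − 63.8) mm / (36/24 day) = +2.467 mm/day.
E = dPW/dt + P − C = (+2.467) + 2.51 − (2.37) = 2.6 mm/day.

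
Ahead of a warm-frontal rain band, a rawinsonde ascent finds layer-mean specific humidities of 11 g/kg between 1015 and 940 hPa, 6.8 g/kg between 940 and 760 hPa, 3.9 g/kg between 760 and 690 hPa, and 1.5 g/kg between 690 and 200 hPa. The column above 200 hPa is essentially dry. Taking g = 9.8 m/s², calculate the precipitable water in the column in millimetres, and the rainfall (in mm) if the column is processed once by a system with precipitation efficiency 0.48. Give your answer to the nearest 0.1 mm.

Precipitable water is the column-integrated vapour mass per unit area: PW = (1/g) Σ q̄ Δp, with q in kg/kg and Δp in Pa (1 kg/m² of water = 1 mm).
Layer 1015–940 hPa: Δp = 75 hPa = 7500 Pa, q̄ = 0.011 kg/kg → 0.011 × 7500 / 9.8 = 8.42 mm
Layer 940–760 hPa: Δp = 180 hPa = 18000 Pa, q̄ = 0.0068 kg/kg → 0.0068 × 18000 / 9.8 = 12.49 mm
Layer 760–690 hPa: Δp = 70 hPa = 7000 Pa, q̄ = 0.0039 kg/kg → 0.0039 × 7000 / 9.8 = 2.79 mm
Layer 690–200 hPa: Δp = 490 hPa = 49000 Pa, q̄ = 0.0015 kg/kg → 0.0015 × 49000 / 9.8 = 7.50 mm
PW = 8.42 + 12.49 + 2.79 + 7.50 = 31.20 ≈ 31.2 mm.
Rainfall = ε × PW = 0.48 × 31.2 = 15.0 mm.

PW ≈ 31.2 mm; rainfall ≈ 15.0 mm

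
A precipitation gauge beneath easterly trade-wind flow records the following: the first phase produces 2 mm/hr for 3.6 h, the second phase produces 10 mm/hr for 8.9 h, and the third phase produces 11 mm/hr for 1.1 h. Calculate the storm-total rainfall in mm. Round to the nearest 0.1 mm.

total ≈ 108.3 mm

Total = Σ Rᵢ Δtᵢ = 2 × 3.6 + 10 × 8.9 + 11 × 1.1
      = 7.2 + 89 + 12.1 = 108.3 mm.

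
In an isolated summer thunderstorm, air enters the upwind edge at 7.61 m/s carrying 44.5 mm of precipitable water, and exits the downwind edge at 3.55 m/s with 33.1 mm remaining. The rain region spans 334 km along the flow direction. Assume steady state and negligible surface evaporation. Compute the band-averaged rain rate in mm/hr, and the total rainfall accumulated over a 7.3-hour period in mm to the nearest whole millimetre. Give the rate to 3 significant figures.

Column moisture flux per unit crosswind length is F = V × PW.
Inflow: F_in = 7.61 × 44.5 = 338.645 mm·m/s
Outflow: F_out = 3.55 × 33.1 = 117.505 mm·m/s
Steady-state rate R = (F_in − F_out)/L = (338.645 − 117.505) / 334000 m = 6.621e-04 mm/s.
R = 6.621e-04 × 3600 = 2.38 mm/hr.
Over 7.3 h: total = 2.38 × 7.3 = 17.374 ≈ 17 mm.

R ≈ 2.38 mm/hr; total ≈ 17 mm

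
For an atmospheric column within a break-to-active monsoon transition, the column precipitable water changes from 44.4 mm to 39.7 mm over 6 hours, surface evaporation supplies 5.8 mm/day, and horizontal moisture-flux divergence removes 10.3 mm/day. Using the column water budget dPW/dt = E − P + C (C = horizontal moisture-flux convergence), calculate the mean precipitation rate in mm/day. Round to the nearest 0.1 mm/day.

dPW/dt = (39.7 − 44.4) mm / (6/24 day) = -18.800 mm/day.
P = E + C − dPW/dt = 5.8 + (-10.3) − (-18.800) = 14.3 mm/day.

P ≈ 14.3 mm/day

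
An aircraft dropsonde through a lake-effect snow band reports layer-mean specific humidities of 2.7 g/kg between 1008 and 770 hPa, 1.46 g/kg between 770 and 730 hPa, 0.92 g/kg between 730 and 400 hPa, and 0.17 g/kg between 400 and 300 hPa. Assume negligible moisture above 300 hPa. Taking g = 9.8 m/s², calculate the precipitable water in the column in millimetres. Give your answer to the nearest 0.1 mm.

Precipitable water is the column-integrated vapour mass per unit area: PW = (1/g) Σ q̄ Δp, with q in kg/kg and Δp in Pa (1 kg/m² of water = 1 mm).
Layer 1008–770 hPa: Δp = 238 hPa = 23800 Pa, q̄ = 0.0027 kg/kg → 0.0027 × 23800 / 9.8 = 6.56 mm
Layer 770–730 hPa: Δp = 40 hPa = 4000 Pa, q̄ = 0.00146 kg/kg → 0.00146 × 4000 / 9.8 = 0.60 mm
Layer 730–400 hPa: Δp = 330 hPa = 33000 Pa, q̄ = 0.00092 kg/kg → 0.00092 × 33000 / 9.8 = 3.10 mm
Layer 400–300 hPa: Δp = 100 hPa = 10000 Pa, q̄ = 0.00017 kg/kg → 0.00017 × 10000 / 9.8 = 0.17 mm
PW = 6.56 + 0.60 + 3.10 + 0.17 = 10.43 ≈ 10.4 mm.

PW ≈ 10.4 mm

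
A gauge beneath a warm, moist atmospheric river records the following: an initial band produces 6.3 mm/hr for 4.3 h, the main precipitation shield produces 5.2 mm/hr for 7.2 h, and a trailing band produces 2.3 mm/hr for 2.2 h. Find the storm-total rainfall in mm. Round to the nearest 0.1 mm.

total ≈ 69.6 mm

Total = Σ Rᵢ Δtᵢ = 6.3 × 4.3 + 5.2 × 7.2 + 2.3 × 2.2
      = 27.09 + 37.44 + 5.06 = 69.6 mm.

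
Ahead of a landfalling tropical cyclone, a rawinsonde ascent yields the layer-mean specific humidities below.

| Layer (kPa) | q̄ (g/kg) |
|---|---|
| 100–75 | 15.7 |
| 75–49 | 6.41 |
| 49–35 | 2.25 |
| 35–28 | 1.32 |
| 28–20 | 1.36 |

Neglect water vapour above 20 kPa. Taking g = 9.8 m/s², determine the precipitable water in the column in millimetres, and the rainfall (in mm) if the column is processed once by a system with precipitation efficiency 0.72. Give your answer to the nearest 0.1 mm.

Precipitable water is the column-integrated vapour mass per unit area: PW = (1/g) Σ q̄ Δp, with q in kg/kg and Δp in Pa (1 kg/m² of water = 1 mm).
Layer 100–75 kPa: Δp = 250 hPa = 25000 Pa, q̄ = 0.0157 kg/kg → 0.0157 × 25000 / 9.8 = 40.05 mm
Layer 75–49 kPa: Δp = 260 hPa = 26000 Pa, q̄ = 0.00641 kg/kg → 0.00641 × 26000 / 9.8 = 17.01 mm
Layer 49–35 kPa: Δp = 140 hPa = 14000 Pa, q̄ = 0.00225 kg/kg → 0.00225 × 14000 / 9.8 = 3.21 mm
Layer 35–28 kPa: Δp = 70 hPa = 7000 Pa, q̄ = 0.00132 kg/kg → 0.00132 × 7000 / 9.8 = 0.94 mm
Layer 28–20 kPa: Δp = 80 hPa = 8000 Pa, q̄ = 0.00136 kg/kg → 0.00136 × 8000 / 9.8 = 1.11 mm
PW = 40.05 + 17.01 + 3.21 + 0.94 + 1.11 = 62.32 ≈ 62.3 mm.
Rainfall = ε × PW = 0.72 × 62.3 = 44.9 mm.

PW ≈ 62.3 mm; rainfall ≈ 44.9 mm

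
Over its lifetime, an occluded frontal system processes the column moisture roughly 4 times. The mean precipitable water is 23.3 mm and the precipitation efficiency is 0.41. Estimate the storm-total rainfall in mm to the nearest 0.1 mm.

Each cycle deposits ε × PW = 0.41 × 23.3 = 9.553 mm.
Over 4 cycles: 4 × 9.553 = 38.2 mm.

rainfall ≈ 38.2 mm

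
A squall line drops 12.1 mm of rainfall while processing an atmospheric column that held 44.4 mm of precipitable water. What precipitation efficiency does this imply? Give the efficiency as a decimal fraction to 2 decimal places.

ε = rainfall / PW = 12.1 / 44.4 = 0.27.

ε ≈ 0.27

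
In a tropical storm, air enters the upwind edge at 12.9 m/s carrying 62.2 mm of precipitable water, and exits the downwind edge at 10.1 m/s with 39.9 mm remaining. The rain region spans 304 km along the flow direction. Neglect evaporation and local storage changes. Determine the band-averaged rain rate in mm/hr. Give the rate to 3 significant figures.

Column moisture flux per unit crosswind length is F = V × PW.
Inflow: F_in = 12.9 × 62.2 = 802.38 mm·m/s
Outflow: F_out = 10.1 × 39.9 = 402.99 mm·m/s
Steady-state rate R = (F_in − F_out)/L = (802.38 − 402.99) / 304000 m = 1.314e-03 mm/s.
R = 1.314e-03 × 3600 = 4.73 mm/hr.

R ≈ 4.73 mm/hr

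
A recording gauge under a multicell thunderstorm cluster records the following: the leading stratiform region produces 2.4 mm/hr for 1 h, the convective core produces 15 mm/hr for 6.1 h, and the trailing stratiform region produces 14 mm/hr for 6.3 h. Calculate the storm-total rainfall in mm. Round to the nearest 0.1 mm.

Total = Σ Rᵢ Δtᵢ = 2.4 × 1 + 15 × 6.1 + 14 × 6.3
      = 2.4 + 91.5 + 88.2 = 182.1 mm.

total ≈ 182.1 mm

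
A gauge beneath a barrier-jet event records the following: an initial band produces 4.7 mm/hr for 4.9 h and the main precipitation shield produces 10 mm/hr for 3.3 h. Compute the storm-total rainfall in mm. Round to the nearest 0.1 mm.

total ≈ 56.0 mm

Total = Σ Rᵢ Δtᵢ = 4.7 × 4.9 + 10 × 3.3
      = 23.03 + 33 = 56.0 mm.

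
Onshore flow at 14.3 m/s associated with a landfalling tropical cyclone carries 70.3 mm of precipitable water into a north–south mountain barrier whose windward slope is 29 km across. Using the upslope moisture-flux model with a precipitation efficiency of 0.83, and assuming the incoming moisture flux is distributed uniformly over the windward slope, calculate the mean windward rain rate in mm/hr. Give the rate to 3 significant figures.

R ≈ 104 mm/hr

Incoming column moisture flux per unit ridge length: F = V × PW = 14.3 × 70.3 = 1005.29 mm·m/s.
Spread over the 29 km slope with efficiency ε = 0.83: R = ε·F/W = 0.83 × 1005.29 / 29000 m = 2.877e-02 mm/s.
R = 2.877e-02 × 3600 = 104 mm/hr.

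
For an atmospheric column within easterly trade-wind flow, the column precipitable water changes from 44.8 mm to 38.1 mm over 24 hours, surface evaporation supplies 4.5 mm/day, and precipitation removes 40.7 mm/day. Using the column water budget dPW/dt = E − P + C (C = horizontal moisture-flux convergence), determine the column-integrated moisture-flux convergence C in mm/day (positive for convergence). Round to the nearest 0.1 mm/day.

dPW/dt = (38.1 − 44.8) mm / (24/24 day) = -6.700 mm/day.
C = dPW/dt − E + P = (-6.700) − 4.5 + 40.7 = 29.5 mm/day.

C ≈ 29.5 mm/day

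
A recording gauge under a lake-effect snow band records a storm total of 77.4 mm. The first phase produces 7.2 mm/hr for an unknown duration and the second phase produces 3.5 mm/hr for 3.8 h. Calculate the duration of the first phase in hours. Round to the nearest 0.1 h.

Known phases: 3.5 × 3.8 = 13.3 mm.
Remaining depth = 77.4 − 13.3 = 64.1 mm.
Duration = 64.1 / 7.2 = 8.9 h.

duration ≈ 8.9 h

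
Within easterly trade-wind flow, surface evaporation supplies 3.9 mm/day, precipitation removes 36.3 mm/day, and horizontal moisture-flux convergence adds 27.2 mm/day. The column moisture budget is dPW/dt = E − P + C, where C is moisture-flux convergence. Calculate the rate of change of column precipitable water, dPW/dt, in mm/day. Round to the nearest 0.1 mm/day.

dPW/dt ≈ -5.2 mm/day

dPW/dt = E − P + C = 3.9 − 36.3 + (27.2) = -5.2 mm/day.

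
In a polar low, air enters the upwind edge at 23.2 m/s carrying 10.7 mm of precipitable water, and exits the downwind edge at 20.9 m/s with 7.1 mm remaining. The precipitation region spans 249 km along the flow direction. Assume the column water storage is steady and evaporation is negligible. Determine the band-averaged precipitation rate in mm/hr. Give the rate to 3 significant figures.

R ≈ 1.44 mm/hr

Column moisture flux per unit crosswind length is F = V × PW.
Inflow: F_in = 23.2 × 10.7 = 248.24 mm·m/s
Outflow: F_out = 20.9 × 7.1 = 148.39 mm·m/s
Steady-state rate R = (F_in − F_out)/L = (248.24 − 148.39) / 249000 m = 4.010e-04 mm/s.
R = 4.010e-04 × 3600 = 1.44 mm/hr.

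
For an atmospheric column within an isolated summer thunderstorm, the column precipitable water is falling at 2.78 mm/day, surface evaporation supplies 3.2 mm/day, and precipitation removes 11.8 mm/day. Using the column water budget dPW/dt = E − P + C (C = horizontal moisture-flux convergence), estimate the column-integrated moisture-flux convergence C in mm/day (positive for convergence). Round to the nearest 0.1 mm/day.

dPW/dt = -2.78 mm/day.
C = dPW/dt − E + P = (-2.78) − 3.2 + 11.8 = 5.8 mm/day.

C ≈ 5.8 mm/day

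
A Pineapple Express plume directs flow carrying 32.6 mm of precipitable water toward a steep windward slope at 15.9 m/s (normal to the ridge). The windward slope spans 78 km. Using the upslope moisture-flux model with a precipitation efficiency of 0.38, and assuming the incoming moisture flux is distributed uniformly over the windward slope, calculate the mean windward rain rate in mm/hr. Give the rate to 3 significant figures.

Incoming column moisture flux per unit ridge length: F = V × PW = 15.9 × 32.6 = 518.34 mm·m/s.
Spread over the 78 km slope with efficiency ε = 0.38: R = ε·F/W = 0.38 × 518.34 / 78000 m = 2.525e-03 mm/s.
R = 2.525e-03 × 3600 = 9.09 mm/hr.

R ≈ 9.09 mm/hr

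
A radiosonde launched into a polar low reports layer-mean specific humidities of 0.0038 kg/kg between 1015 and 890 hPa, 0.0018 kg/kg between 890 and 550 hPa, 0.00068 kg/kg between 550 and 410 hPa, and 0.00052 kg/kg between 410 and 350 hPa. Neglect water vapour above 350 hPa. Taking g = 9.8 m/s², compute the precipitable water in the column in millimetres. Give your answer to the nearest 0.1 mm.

Precipitable water is the column-integrated vapour mass per unit area: PW = (1/g) Σ q̄ Δp, with q in kg/kg and Δp in Pa (1 kg/m² of water = 1 mm).
Layer 1015–890 hPa: Δp = 125 hPa = 12500 Pa, q̄ = 0.0038 kg/kg → 0.0038 × 12500 / 9.8 = 4.85 mm
Layer 890–550 hPa: Δp = 340 hPa = 34000 Pa, q̄ = 0.0018 kg/kg → 0.0018 × 34000 / 9.8 = 6.24 mm
Layer 550–410 hPa: Δp = 140 hPa = 14000 Pa, q̄ = 0.00068 kg/kg → 0.00068 × 14000 / 9.8 = 0.97 mm
Layer 410–350 hPa: Δp = 60 hPa = 6000 Pa, q̄ = 0.00052 kg/kg → 0.00052 × 6000 / 9.8 = 0.32 mm
PW = 4.85 + 6.24 + 0.97 + 0.32 = 12.38 ≈ 12.4 mm.

PW ≈ 12.4 mm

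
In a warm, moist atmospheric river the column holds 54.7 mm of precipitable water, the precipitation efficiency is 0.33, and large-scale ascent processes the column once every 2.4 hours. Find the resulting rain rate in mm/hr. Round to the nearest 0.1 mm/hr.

R ≈ 7.5 mm/hr

Each overturning extracts ε × PW = 0.33 × 54.7 = 18.051 mm.
Rate = ε·PW / τ = 18.051 / 2.4 h = 7.5 mm/hr.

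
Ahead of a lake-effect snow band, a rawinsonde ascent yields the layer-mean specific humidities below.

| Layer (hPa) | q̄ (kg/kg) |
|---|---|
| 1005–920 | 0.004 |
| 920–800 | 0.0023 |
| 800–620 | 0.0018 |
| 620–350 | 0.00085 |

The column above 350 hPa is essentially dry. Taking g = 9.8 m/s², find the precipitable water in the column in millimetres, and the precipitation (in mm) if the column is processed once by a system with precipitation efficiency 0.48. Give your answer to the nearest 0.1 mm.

PW ≈ 11.9 mm; precipitation ≈ 5.7 mm

Precipitable water is the column-integrated vapour mass per unit area: PW = (1/g) Σ q̄ Δp, with q in kg/kg and Δp in Pa (1 kg/m² of water = 1 mm).
Layer 1005–920 hPa: Δp = 85 hPa = 8500 Pa, q̄ = 0.004 kg/kg → 0.004 × 8500 / 9.8 = 3.47 mm
Layer 920–800 hPa: Δp = 120 hPa = 12000 Pa, q̄ = 0.0023 kg/kg → 0.0023 × 12000 / 9.8 = 2.82 mm
Layer 800–620 hPa: Δp = 180 hPa = 18000 Pa, q̄ = 0.0018 kg/kg → 0.0018 × 18000 / 9.8 = 3.31 mm
Layer 620–350 hPa: Δp = 270 hPa = 27000 Pa, q̄ = 0.00085 kg/kg → 0.00085 × 27000 / 9.8 = 2.34 mm
PW = 3.47 + 2.82 + 3.31 + 2.34 = 11.94 ≈ 11.9 mm.
Precipitation = ε × PW = 0.48 × 11.9 = 5.7 mm.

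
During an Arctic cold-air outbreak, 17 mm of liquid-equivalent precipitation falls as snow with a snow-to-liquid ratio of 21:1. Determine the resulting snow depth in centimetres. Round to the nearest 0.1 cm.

snow depth ≈ 35.7 cm

Snow depth = liquid × ratio = 17 mm × 21 = 357 mm = 35.7 cm.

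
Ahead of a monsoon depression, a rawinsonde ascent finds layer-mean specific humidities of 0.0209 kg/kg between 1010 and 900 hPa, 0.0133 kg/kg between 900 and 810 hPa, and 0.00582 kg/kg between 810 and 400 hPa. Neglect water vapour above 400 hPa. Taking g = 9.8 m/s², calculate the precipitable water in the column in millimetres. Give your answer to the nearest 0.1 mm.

Precipitable water is the column-integrated vapour mass per unit area: PW = (1/g) Σ q̄ Δp, with q in kg/kg and Δp in Pa (1 kg/m² of water = 1 mm).
Layer 1010–900 hPa: Δp = 110 hPa = 11000 Pa, q̄ = 0.0209 kg/kg → 0.0209 × 11000 / 9.8 = 23.46 mm
Layer 900–810 hPa: Δp = 90 hPa = 9000 Pa, q̄ = 0.0133 kg/kg → 0.0133 × 9000 / 9.8 = 12.21 mm
Layer 810–400 hPa: Δp = 410 hPa = 41000 Pa, q̄ = 0.00582 kg/kg → 0.00582 × 41000 / 9.8 = 24.35 mm
PW = 23.46 + 12.21 + 24.35 = 60.02 ≈ 60.0 mm.

PW ≈ 60.0 mm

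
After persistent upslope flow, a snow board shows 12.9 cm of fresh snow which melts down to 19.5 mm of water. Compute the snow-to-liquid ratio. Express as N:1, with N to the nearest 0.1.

Ratio = snow depth / SWE = 129 mm / 19.5 mm = 6.6, i.e. 6.6:1.

ratio ≈ 6.6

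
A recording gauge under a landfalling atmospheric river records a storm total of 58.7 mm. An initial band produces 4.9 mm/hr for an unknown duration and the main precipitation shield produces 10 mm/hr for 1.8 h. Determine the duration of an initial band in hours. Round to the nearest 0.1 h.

Known phases: 10 × 1.8 = 18 mm.
Remaining depth = 58.7 − 18 = 40.7 mm.
Duration = 40.7 / 4.9 = 8.3 h.

duration ≈ 8.3 h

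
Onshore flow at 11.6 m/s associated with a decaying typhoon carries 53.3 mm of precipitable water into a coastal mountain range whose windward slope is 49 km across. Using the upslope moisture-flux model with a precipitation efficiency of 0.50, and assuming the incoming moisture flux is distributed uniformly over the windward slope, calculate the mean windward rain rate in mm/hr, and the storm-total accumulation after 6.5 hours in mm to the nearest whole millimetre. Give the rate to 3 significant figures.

Incoming column moisture flux per unit ridge length: F = V × PW = 11.6 × 53.3 = 618.28 mm·m/s.
Spread over the 49 km slope with efficiency ε = 0.50: R = ε·F/W = 0.50 × 618.28 / 49000 m = 6.309e-03 mm/s.
R = 6.309e-03 × 3600 = 22.7 mm/hr.
Over 6.5 h: total = 22.7 × 6.5 = 147.55 ≈ 148 mm.

R ≈ 22.7 mm/hr; total ≈ 148 mm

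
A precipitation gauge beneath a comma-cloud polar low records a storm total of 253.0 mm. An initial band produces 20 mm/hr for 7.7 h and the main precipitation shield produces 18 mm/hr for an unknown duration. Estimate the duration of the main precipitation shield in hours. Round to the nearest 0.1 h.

duration ≈ 5.5 h

Known phases: 20 × 7.7 = 154 mm.
Remaining depth = 253.0 − 154 = 99 mm.
Duration = 99 / 18 = 5.5 h.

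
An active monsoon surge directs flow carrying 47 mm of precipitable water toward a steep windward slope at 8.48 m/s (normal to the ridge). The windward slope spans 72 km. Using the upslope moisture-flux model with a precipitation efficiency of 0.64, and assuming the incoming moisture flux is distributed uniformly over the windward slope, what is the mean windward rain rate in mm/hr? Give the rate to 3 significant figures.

Incoming column moisture flux per unit ridge length: F = V × PW = 8.48 × 47 = 398.56 mm·m/s.
Spread over the 72 km slope with efficiency ε = 0.64: R = ε·F/W = 0.64 × 398.56 / 72000 m = 3.543e-03 mm/s.
R = 3.543e-03 × 3600 = 12.8 mm/hr.

R ≈ 12.8 mm/hr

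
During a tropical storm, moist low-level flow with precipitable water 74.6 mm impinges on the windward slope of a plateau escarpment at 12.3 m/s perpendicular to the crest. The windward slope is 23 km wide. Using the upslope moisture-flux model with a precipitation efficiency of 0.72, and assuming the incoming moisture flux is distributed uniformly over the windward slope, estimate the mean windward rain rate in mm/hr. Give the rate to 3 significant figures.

Incoming column moisture flux per unit ridge length: F = V × PW = 12.3 × 74.6 = 917.58 mm·m/s.
Spread over the 23 km slope with efficiency ε = 0.72: R = ε·F/W = 0.72 × 917.58 / 23000 m = 2.872e-02 mm/s.
R = 2.872e-02 × 3600 = 103 mm/hr.

R ≈ 103 mm/hr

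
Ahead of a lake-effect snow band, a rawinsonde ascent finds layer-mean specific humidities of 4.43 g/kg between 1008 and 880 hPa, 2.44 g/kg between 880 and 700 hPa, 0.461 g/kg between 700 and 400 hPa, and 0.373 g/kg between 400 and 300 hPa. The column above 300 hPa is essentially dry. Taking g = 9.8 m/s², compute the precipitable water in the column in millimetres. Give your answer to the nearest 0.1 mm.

Precipitable water is the column-integrated vapour mass per unit area: PW = (1/g) Σ q̄ Δp, with q in kg/kg and Δp in Pa (1 kg/m² of water = 1 mm).
Layer 1008–880 hPa: Δp = 128 hPa = 12800 Pa, q̄ = 0.00443 kg/kg → 0.00443 × 12800 / 9.8 = 5.79 mm
Layer 880–700 hPa: Δp = 180 hPa = 18000 Pa, q̄ = 0.00244 kg/kg → 0.00244 × 18000 / 9.8 = 4.48 mm
Layer 700–400 hPa: Δp = 300 hPa = 30000 Pa, q̄ = 0.000461 kg/kg → 0.000461 × 30000 / 9.8 = 1.41 mm
Layer 400–300 hPa: Δp = 100 hPa = 10000 Pa, q̄ = 0.000373 kg/kg → 0.000373 × 10000 / 9.8 = 0.38 mm
PW = 5.79 + 4.48 + 1.41 + 0.38 = 12.06 ≈ 12.1 mm.

PW ≈ 12.1 mm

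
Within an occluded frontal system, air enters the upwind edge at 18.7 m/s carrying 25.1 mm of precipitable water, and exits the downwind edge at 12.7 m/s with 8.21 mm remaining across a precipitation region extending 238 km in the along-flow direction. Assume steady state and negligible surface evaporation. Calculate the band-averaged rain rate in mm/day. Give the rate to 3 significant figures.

R ≈ 133 mm/day

Column moisture flux per unit crosswind length is F = V × PW.
Inflow: F_in = 18.7 × 25.1 = 469.37 mm·m/s
Outflow: F_out = 12.7 × 8.21 = 104.267 mm·m/s
Steady-state rate R = (F_in − F_out)/L = (469.37 − 104.267) / 238000 m = 1.534e-03 mm/s.
R = 1.534e-03 × 3600 × 24 = 133 mm/day.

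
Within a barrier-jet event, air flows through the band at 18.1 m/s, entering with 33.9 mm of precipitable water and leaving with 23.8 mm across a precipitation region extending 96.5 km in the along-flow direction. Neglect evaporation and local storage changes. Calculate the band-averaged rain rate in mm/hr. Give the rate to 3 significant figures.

Column moisture flux per unit crosswind length is F = V × PW.
Inflow: F_in = 18.1 × 33.9 = 613.59 mm·m/s
Outflow: F_out = 18.1 × 23.8 = 430.78 mm·m/s
Steady-state rate R = (F_in − F_out)/L = (613.59 − 430.78) / 96500 m = 1.894e-03 mm/s.
R = 1.894e-03 × 3600 = 6.82 mm/hr.

R ≈ 6.82 mm/hr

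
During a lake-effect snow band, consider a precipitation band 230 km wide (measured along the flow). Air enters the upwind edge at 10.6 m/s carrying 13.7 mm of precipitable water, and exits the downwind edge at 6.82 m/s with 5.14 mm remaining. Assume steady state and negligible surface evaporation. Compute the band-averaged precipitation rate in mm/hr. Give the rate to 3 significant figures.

Column moisture flux per unit crosswind length is F = V × PW.
Inflow: F_in = 10.6 × 13.7 = 145.22 mm·m/s
Outflow: F_out = 6.82 × 5.14 = 35.0548 mm·m/s
Steady-state rate R = (F_in − F_out)/L = (145.22 − 35.0548) / 230000 m = 4.790e-04 mm/s.
R = 4.790e-04 × 3600 = 1.72 mm/hr.

R ≈ 1.72 mm/hr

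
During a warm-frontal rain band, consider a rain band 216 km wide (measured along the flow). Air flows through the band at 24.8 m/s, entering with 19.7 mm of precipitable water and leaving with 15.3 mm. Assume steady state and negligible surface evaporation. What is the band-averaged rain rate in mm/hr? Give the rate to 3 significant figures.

R ≈ 1.82 mm/hr

Column moisture flux per unit crosswind length is F = V × PW.
Inflow: F_in = 24.8 × 19.7 = 488.56 mm·m/s
Outflow: F_out = 24.8 × 15.3 = 379.44 mm·m/s
Steady-state rate R = (F_in − F_out)/L = (488.56 − 379.44) / 216000 m = 5.052e-04 mm/s.
R = 5.052e-04 × 3600 = 1.82 mm/hr.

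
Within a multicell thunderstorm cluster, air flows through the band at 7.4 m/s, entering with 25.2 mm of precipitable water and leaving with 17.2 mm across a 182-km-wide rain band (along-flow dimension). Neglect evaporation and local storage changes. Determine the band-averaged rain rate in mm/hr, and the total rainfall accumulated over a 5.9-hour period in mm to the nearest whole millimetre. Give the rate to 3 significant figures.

Column moisture flux per unit crosswind length is F = V × PW.
Inflow: F_in = 7.4 × 25.2 = 186.48 mm·m/s
Outflow: F_out = 7.4 × 17.2 = 127.28 mm·m/s
Steady-state rate R = (F_in − F_out)/L = (186.48 − 127.28) / 182000 m = 3.253e-04 mm/s.
R = 3.253e-04 × 3600 = 1.17 mm/hr.
Over 5.9 h: total = 1.17 × 5.9 = 6.903 ≈ 7 mm.

R ≈ 1.17 mm/hr; total ≈ 7 mm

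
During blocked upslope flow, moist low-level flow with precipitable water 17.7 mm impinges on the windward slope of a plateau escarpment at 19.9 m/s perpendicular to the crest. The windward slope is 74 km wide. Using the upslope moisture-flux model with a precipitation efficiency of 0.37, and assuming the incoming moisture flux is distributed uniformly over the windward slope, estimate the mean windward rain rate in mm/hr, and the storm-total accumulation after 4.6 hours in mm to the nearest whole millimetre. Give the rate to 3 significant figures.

R ≈ 6.34 mm/hr; total ≈ 29 mm

Incoming column moisture flux per unit ridge length: F = V × PW = 19.9 × 17.7 = 352.23 mm·m/s.
Spread over the 74 km slope with efficiency ε = 0.37: R = ε·F/W = 0.37 × 352.23 / 74000 m = 1.761e-03 mm/s.
R = 1.761e-03 × 3600 = 6.34 mm/hr.
Over 4.6 h: total = 6.34 × 4.6 = 29.164 ≈ 29 mm.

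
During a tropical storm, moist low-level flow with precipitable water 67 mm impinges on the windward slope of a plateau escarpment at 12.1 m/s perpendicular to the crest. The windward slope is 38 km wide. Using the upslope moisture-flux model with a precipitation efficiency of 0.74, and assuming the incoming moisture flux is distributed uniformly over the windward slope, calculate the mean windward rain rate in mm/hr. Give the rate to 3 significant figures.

Incoming column moisture flux per unit ridge length: F = V × PW = 12.1 × 67 = 810.7 mm·m/s.
Spread over the 38 km slope with efficiency ε = 0.74: R = ε·F/W = 0.74 × 810.7 / 38000 m = 1.579e-02 mm/s.
R = 1.579e-02 × 3600 = 56.8 mm/hr.

R ≈ 56.8 mm/hr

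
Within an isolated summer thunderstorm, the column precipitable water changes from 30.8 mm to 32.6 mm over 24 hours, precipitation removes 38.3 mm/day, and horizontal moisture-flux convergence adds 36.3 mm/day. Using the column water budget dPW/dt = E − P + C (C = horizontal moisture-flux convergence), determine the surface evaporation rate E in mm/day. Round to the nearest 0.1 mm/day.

dPW/dt = (32.6 − 30.8) mm / (24/24 day) = +1.800 mm/day.
E = dPW/dt + P − C = (+1.800) + 38.3 − (36.3) = 3.8 mm/day.

E ≈ 3.8 mm/day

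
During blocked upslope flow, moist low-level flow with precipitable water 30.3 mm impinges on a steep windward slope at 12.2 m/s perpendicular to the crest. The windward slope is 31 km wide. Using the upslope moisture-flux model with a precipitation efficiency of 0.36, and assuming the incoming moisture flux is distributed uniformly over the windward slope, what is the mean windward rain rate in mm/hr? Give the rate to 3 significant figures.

Incoming column moisture flux per unit ridge length: F = V × PW = 12.2 × 30.3 = 369.66 mm·m/s.
Spread over the 31 km slope with efficiency ε = 0.36: R = ε·F/W = 0.36 × 369.66 / 31000 m = 4.293e-03 mm/s.
R = 4.293e-03 × 3600 = 15.5 mm/hr.

R ≈ 15.5 mm/hr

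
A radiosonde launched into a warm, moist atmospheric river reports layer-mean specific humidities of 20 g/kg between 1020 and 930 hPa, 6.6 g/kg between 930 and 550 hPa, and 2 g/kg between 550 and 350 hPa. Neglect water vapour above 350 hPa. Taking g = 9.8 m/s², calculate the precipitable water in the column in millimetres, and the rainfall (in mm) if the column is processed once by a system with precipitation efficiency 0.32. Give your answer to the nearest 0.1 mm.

Precipitable water is the column-integrated vapour mass per unit area: PW = (1/g) Σ q̄ Δp, with q in kg/kg and Δp in Pa (1 kg/m² of water = 1 mm).
Layer 1020–930 hPa: Δp = 90 hPa = 9000 Pa, q̄ = 0.02 kg/kg → 0.02 × 9000 / 9.8 = 18.37 mm
Layer 930–550 hPa: Δp = 380 hPa = 38000 Pa, q̄ = 0.0066 kg/kg → 0.0066 × 38000 / 9.8 = 25.59 mm
Layer 550–350 hPa: Δp = 200 hPa = 20000 Pa, q̄ = 0.002 kg/kg → 0.002 × 20000 / 9.8 = 4.08 mm
PW = 18.37 + 25.59 + 4.08 = 48.04 ≈ 48.0 mm.
Rainfall = ε × PW = 0.32 × 48.0 = 15.4 mm.

PW ≈ 48.0 mm; rainfall ≈ 15.4 mm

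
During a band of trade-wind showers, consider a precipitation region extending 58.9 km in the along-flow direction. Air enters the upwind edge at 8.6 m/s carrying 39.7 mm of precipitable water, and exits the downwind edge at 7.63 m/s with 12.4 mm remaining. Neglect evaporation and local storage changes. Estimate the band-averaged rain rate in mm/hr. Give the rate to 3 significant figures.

R ≈ 15.1 mm/hr

Column moisture flux per unit crosswind length is F = V × PW.
Inflow: F_in = 8.6 × 39.7 = 341.42 mm·m/s
Outflow: F_out = 7.63 × 12.4 = 94.612 mm·m/s
Steady-state rate R = (F_in − F_out)/L = (341.42 − 94.612) / 58900 m = 4.190e-03 mm/s.
R = 4.190e-03 × 3600 = 15.1 mm/hr.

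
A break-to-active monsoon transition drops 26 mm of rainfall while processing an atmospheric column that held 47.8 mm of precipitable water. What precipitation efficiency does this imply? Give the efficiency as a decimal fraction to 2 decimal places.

ε = rainfall / PW = 26 / 47.8 = 0.54.

ε ≈ 0.54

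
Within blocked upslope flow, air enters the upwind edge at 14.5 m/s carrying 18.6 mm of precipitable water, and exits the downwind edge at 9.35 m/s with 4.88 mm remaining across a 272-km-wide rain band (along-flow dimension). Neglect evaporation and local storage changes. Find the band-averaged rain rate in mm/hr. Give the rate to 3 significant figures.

Column moisture flux per unit crosswind length is F = V × PW.
Inflow: F_in = 14.5 × 18.6 = 269.7 mm·m/s
Outflow: F_out = 9.35 × 4.88 = 45.628 mm·m/s
Steady-state rate R = (F_in − F_out)/L = (269.7 − 45.628) / 272000 m = 8.238e-04 mm/s.
R = 8.238e-04 × 3600 = 2.97 mm/hr.

R ≈ 2.97 mm/hr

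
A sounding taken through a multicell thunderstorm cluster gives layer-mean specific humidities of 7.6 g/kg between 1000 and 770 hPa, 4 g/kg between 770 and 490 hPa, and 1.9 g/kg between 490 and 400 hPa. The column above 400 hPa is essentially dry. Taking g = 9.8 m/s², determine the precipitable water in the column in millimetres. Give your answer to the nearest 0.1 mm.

Precipitable water is the column-integrated vapour mass per unit area: PW = (1/g) Σ q̄ Δp, with q in kg/kg and Δp in Pa (1 kg/m² of water = 1 mm).
Layer 1000–770 hPa: Δp = 230 hPa = 23000 Pa, q̄ = 0.0076 kg/kg → 0.0076 × 23000 / 9.8 = 17.84 mm
Layer 770–490 hPa: Δp = 280 hPa = 28000 Pa, q̄ = 0.004 kg/kg → 0.004 × 28000 / 9.8 = 11.43 mm
Layer 490–400 hPa: Δp = 90 hPa = 9000 Pa, q̄ = 0.0019 kg/kg → 0.0019 × 9000 / 9.8 = 1.74 mm
PW = 17.84 + 11.43 + 1.74 = 31.01 ≈ 31.0 mm.

PW ≈ 31.0 mm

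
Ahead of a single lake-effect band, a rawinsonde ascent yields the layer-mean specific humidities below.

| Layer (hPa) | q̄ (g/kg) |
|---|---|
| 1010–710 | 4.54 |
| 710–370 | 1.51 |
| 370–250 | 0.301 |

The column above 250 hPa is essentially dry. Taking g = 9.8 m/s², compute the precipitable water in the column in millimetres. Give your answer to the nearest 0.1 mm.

Precipitable water is the column-integrated vapour mass per unit area: PW = (1/g) Σ q̄ Δp, with q in kg/kg and Δp in Pa (1 kg/m² of water = 1 mm).
Layer 1010–710 hPa: Δp = 300 hPa = 30000 Pa, q̄ = 0.00454 kg/kg → 0.00454 × 30000 / 9.8 = 13.90 mm
Layer 710–370 hPa: Δp = 340 hPa = 34000 Pa, q̄ = 0.00151 kg/kg → 0.00151 × 34000 / 9.8 = 5.24 mm
Layer 370–250 hPa: Δp = 120 hPa = 12000 Pa, q̄ = 0.000301 kg/kg → 0.000301 × 12000 / 9.8 = 0.37 mm
PW = 13.90 + 5.24 + 0.37 = 19.51 ≈ 19.5 mm.

PW ≈ 19.5 mm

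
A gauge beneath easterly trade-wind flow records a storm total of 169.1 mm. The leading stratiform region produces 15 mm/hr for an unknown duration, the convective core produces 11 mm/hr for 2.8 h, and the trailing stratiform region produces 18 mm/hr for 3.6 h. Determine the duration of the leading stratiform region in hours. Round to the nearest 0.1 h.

duration ≈ 4.9 h

Known phases: 11 × 2.8 + 18 × 3.6 = 30.8 + 64.8 = 95.6 mm.
Remaining depth = 169.1 − 95.6 = 73.5 mm.
Duration = 73.5 / 15 = 4.9 h.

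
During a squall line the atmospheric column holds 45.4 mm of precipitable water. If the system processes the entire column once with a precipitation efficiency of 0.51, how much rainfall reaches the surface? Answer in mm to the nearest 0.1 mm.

rainfall ≈ 23.2 mm

Rainfall = ε × PW = 0.51 × 45.4 = 23.2 mm.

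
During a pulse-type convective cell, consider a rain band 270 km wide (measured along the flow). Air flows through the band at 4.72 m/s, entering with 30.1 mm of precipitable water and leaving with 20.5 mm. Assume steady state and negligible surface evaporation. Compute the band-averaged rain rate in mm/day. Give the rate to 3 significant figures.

R ≈ 14.5 mm/day

Column moisture flux per unit crosswind length is F = V × PW.
Inflow: F_in = 4.72 × 30.1 = 142.072 mm·m/s
Outflow: F_out = 4.72 × 20.5 = 96.76 mm·m/s
Steady-state rate R = (F_in − F_out)/L = (142.072 − 96.76) / 270000 m = 1.678e-04 mm/s.
R = 1.678e-04 × 3600 × 24 = 14.5 mm/day.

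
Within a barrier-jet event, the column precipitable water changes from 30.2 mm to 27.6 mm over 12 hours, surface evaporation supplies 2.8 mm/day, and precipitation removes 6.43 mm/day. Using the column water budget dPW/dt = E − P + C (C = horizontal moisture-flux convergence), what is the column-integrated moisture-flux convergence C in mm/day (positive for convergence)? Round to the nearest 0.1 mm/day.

C ≈ -1.6 mm/day

dPW/dt = (27.6 − 30.2) mm / (12/24 day) = -5.200 mm/day.
C = dPW/dt − E + P = (-5.200) − 2.8 + 6.43 = -1.6 mm/day.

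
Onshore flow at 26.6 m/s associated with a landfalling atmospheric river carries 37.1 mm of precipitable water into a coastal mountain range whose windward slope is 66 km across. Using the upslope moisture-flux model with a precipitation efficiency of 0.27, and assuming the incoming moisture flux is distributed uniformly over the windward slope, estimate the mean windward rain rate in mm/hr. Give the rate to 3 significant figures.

Incoming column moisture flux per unit ridge length: F = V × PW = 26.6 × 37.1 = 986.86 mm·m/s.
Spread over the 66 km slope with efficiency ε = 0.27: R = ε·F/W = 0.27 × 986.86 / 66000 m = 4.037e-03 mm/s.
R = 4.037e-03 × 3600 = 14.5 mm/hr.

R ≈ 14.5 mm/hr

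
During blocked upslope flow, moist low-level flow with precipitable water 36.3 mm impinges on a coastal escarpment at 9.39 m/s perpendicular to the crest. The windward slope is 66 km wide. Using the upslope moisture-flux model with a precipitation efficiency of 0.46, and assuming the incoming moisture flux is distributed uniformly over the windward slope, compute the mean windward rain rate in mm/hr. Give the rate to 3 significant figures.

R ≈ 8.55 mm/hr

Incoming column moisture flux per unit ridge length: F = V × PW = 9.39 × 36.3 = 340.857 mm·m/s.
Spread over the 66 km slope with efficiency ε = 0.46: R = ε·F/W = 0.46 × 340.857 / 66000 m = 2.376e-03 mm/s.
R = 2.376e-03 × 3600 = 8.55 mm/hr.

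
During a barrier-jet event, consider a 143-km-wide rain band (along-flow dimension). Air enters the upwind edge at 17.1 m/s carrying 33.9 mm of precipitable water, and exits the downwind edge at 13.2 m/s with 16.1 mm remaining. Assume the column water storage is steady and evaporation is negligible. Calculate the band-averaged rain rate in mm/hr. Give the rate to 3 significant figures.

Column moisture flux per unit crosswind length is F = V × PW.
Inflow: F_in = 17.1 × 33.9 = 579.69 mm·m/s
Outflow: F_out = 13.2 × 16.1 = 212.52 mm·m/s
Steady-state rate R = (F_in − F_out)/L = (579.69 − 212.52) / 143000 m = 2.568e-03 mm/s.
R = 2.568e-03 × 3600 = 9.24 mm/hr.

R ≈ 9.24 mm/hr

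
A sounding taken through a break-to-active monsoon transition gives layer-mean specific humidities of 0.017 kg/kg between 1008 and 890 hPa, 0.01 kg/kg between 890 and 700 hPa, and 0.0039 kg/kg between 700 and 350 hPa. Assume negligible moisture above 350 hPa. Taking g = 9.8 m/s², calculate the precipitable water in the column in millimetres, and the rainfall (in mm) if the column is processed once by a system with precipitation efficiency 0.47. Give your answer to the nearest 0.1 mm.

PW ≈ 53.8 mm; rainfall ≈ 25.3 mm

Precipitable water is the column-integrated vapour mass per unit area: PW = (1/g) Σ q̄ Δp, with q in kg/kg and Δp in Pa (1 kg/m² of water = 1 mm).
Layer 1008–890 hPa: Δp = 118 hPa = 11800 Pa, q̄ = 0.017 kg/kg → 0.017 × 11800 / 9.8 = 20.47 mm
Layer 890–700 hPa: Δp = 190 hPa = 19000 Pa, q̄ = 0.01 kg/kg → 0.01 × 19000 / 9.8 = 19.39 mm
Layer 700–350 hPa: Δp = 350 hPa = 35000 Pa, q̄ = 0.0039 kg/kg → 0.0039 × 35000 / 9.8 = 13.93 mm
PW = 20.47 + 19.39 + 13.93 = 53.79 ≈ 53.8 mm.
Rainfall = ε × PW = 0.47 × 53.8 = 25.3 mm.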